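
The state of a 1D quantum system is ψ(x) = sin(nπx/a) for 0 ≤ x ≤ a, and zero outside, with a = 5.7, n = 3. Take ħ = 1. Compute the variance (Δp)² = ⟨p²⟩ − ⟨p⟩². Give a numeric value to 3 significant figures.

Compute ⟨p⟩ and ⟨p²⟩ separately; (Δp)² = ⟨p²⟩ − ⟨p⟩².
d/dx sin(nπx/a) = (nπ/a)·cos(nπx/a) and d²/dx² sin(nπx/a) = −(nπ/a)²·sin(nπx/a); on 0 ≤ x ≤ a, ∫sin²(nπx/a) dx = a/2 and ∫sin(nπx/a)·cos(nπx/a) dx = 0.
Normalization: ∫|ψ|² dx = 2.8500.
⟨p⟩ = 0.0000 and ⟨p²⟩ = 2.7340.
(Δp)² = 2.7340 − (0.0000)² = 2.7340.

2.73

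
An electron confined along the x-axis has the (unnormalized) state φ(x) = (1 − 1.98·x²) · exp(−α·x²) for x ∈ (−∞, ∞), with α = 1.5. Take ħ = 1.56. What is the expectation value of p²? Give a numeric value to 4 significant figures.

13.26

p² φ = −ħ² d²φ/dx²; ⟨p²⟩ = −ħ² ∫ φ*·φ'' dx / ∫|φ|² dx.
Expand each integrand as polynomial × e^(−2αx²) and use ∫x^(2j)·e^(−2αx²) dx = (2j−1)!!/(4α)^j · √(π/(2α)), odd powers → 0; here √(π/(2α)) = 1.0233. Differentiate with the product rule, d/dx e^(−αx²) = −2αx·e^(−αx²).
State is unnormalized: ∫|φ|² dx = 0.68225, and ∫φ*·(−ħ² φ'') dx = 9.0486, so ⟨p²⟩ = 9.0486 / 0.68225.
⟨p²⟩ = 13.263.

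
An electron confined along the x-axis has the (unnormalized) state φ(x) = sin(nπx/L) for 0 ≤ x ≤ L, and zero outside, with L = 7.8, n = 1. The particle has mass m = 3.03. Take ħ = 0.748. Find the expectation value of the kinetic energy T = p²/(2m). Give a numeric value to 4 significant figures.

T = −(ħ²/2m) d²/dx², so ⟨T⟩ = −(ħ²/2m) ∫ φ*·φ'' dx / ∫|φ|² dx; with m = 3.03.
d/dx sin(nπx/L) = (nπ/L)·cos(nπx/L) and d²/dx² sin(nπx/L) = −(nπ/L)²·sin(nπx/L); on 0 ≤ x ≤ L, ∫sin²(nπx/L) dx = L/2 and ∫sin(nπx/L)·cos(nπx/L) dx = 0.
State is unnormalized: ∫|φ|² dx = 3.9000, and ∫φ*·(−ħ²/2m · φ'') dx = 0.058412, so ⟨T⟩ = 0.058412 / 3.9000.
⟨T⟩ = 0.014978.

0.01498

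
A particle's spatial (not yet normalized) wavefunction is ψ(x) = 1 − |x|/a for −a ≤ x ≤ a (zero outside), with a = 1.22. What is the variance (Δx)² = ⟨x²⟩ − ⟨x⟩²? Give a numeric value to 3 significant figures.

0.149

Compute ⟨x⟩ and ⟨x²⟩ separately, then (Δx)² = ⟨x²⟩ − ⟨x⟩².
ψ is even, so ∫ over [−a, a] = 2∫₀ᵃ with ψ = 1 − x/a there: ∫₀ᵃ (1 − x/a)² dx = a/3, ∫₀ᵃ x²(1 − x/a)² dx = a³/30, ∫₀ᵃ x⁴(1 − x/a)² dx = a⁵/105.
Normalization: ∫|ψ|² dx = 0.81333.
⟨x⟩ = 0.0000 and ⟨x²⟩ = 0.14884.
(Δx)² = 0.14884 − (0.0000)² = 0.14884.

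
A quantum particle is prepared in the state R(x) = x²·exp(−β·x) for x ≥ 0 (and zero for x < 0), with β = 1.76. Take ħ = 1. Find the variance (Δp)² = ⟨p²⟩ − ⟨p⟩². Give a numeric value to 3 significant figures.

1.03

Compute ⟨p⟩ and ⟨p²⟩ separately; (Δp)² = ⟨p²⟩ − ⟨p⟩².
Differentiate x²·exp(−β·x) with the product rule; every integrand then reduces to terms xʲ·e^(−2βx) on [0, ∞), with ∫₀^∞ xʲ·e^(−2βx) dx = j!/(2β)^(j+1).
Normalization: ∫|R|² dx = 0.044412.
⟨p⟩ = 0.0000 and ⟨p²⟩ = 1.0325.
(Δp)² = 1.0325 − (0.0000)² = 1.0325.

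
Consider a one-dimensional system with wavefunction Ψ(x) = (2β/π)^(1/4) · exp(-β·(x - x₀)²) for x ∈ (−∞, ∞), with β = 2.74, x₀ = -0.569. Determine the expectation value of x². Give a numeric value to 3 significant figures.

⟨x²⟩ = ∫ x²·|Ψ|² dx (integrals over the domain).
Gaussian moments (u = x − x₀): ∫u^(2j)·e^(−2βu²) du = (2j−1)!!/(4β)^j · √(π/(2β)), odd powers integrate to 0; here √(π/(2β)) = 0.75715.
⟨x²⟩ = 0.41500.

0.415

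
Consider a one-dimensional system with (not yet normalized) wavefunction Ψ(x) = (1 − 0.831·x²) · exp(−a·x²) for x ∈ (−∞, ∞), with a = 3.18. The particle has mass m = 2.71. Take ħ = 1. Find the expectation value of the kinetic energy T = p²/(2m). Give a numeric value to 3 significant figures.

0.772

T = −(ħ²/2m) d²/dx², so ⟨T⟩ = −(ħ²/2m) ∫ Ψ*·Ψ'' dx / ∫|Ψ|² dx; with m = 2.71.
Expand each integrand as polynomial × e^(−2ax²) and use ∫x^(2j)·e^(−2ax²) dx = (2j−1)!!/(4a)^j · √(π/(2a)), odd powers → 0; here √(π/(2a)) = 0.70282. Differentiate with the product rule, d/dx e^(−ax²) = −2ax·e^(−ax²).
State is unnormalized: ∫|Ψ|² dx = 0.61999, and ∫Ψ*·(−ħ²/2m · Ψ'') dx = 0.47856, so ⟨T⟩ = 0.47856 / 0.61999.
⟨T⟩ = 0.77188.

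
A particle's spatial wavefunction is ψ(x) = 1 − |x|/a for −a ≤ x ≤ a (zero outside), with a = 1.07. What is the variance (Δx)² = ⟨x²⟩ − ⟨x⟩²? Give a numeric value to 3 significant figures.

Compute ⟨x⟩ and ⟨x²⟩ separately, then (Δx)² = ⟨x²⟩ − ⟨x⟩².
ψ is even, so ∫ over [−a, a] = 2∫₀ᵃ with ψ = 1 − x/a there: ∫₀ᵃ (1 − x/a)² dx = a/3, ∫₀ᵃ x²(1 − x/a)² dx = a³/30, ∫₀ᵃ x⁴(1 − x/a)² dx = a⁵/105.
Normalization: ∫|ψ|² dx = 0.71333.
⟨x⟩ = 0.0000 and ⟨x²⟩ = 0.11449.
(Δx)² = 0.11449 − (0.0000)² = 0.11449.

0.114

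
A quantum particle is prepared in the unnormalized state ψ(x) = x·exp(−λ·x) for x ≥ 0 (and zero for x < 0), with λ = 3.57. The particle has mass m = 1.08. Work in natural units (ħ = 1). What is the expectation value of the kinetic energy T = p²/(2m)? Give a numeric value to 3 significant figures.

5.90

T = −(ħ²/2m) d²/dx², so ⟨T⟩ = −(ħ²/2m) ∫ ψ*·ψ'' dx / ∫|ψ|² dx; with m = 1.08.
Differentiate x·exp(−λ·x) with the product rule; every integrand then reduces to terms xʲ·e^(−2λx) on [0, ∞), with ∫₀^∞ xʲ·e^(−2λx) dx = j!/(2λ)^(j+1).
State is unnormalized: ∫|ψ|² dx = 0.0054946, and ∫ψ*·(−ħ²/2m · ψ'') dx = 0.032420, so ⟨T⟩ = 0.032420 / 0.0054946.
⟨T⟩ = 5.9004.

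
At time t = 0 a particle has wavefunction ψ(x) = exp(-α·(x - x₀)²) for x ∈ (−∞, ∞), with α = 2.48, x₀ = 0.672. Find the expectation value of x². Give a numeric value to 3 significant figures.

0.552

⟨x²⟩ = ∫ x²·|ψ|² dx / ∫|ψ|² dx (integrals over the domain).
Gaussian moments (u = x − x₀): ∫u^(2j)·e^(−2αu²) du = (2j−1)!!/(4α)^j · √(π/(2α)), odd powers integrate to 0; here √(π/(2α)) = 0.79586.
State is unnormalized: ∫|ψ|² dx = 0.79586, and ∫ψ*·x²·ψ dx = 0.43962, so ⟨x²⟩ = 0.43962 / 0.79586.
⟨x²⟩ = 0.55239.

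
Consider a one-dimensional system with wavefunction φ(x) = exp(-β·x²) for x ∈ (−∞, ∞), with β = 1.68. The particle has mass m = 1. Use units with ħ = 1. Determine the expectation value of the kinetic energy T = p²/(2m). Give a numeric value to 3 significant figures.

T = −(ħ²/2m) d²/dx², so ⟨T⟩ = −(ħ²/2m) ∫ φ*·φ'' dx / ∫|φ|² dx; with m = 1.
Gaussian moments: ∫x^(2j)·e^(−2βx²) dx = (2j−1)!!/(4β)^j · √(π/(2β)), odd powers integrate to 0; here √(π/(2β)) = 0.96695. Derivatives: d/dx e^(−βx²) = −2βx·e^(−βx²), d²/dx² e^(−βx²) = (4β²x² − 2β)·e^(−βx²).
State is unnormalized: ∫|φ|² dx = 0.96695, and ∫φ*·(−ħ²/2m · φ'') dx = 0.81224, so ⟨T⟩ = 0.81224 / 0.96695.
⟨T⟩ = 0.84000.

0.840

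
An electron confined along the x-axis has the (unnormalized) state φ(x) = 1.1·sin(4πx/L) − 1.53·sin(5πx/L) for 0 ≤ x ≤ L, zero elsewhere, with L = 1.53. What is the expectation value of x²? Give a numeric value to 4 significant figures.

⟨x²⟩ = ∫ x²·|φ|² dx / ∫|φ|² dx (integrals over the domain).
On 0 ≤ x ≤ L (j ≠ l): ∫sin²(jπx/L) dx = L/2, ∫sin(jπx/L)·sin(lπx/L) dx = 0; diagonal moments ∫x·sin²(jπx/L) dx = L²/4, ∫x²·sin²(jπx/L) dx = L³·(1/6 − 1/(4j²π²)); cross terms ∫x·sin(jπx/L)·sin(lπx/L) dx = 0 for j + l even and −4jlL²/(π²(j² − l²)²) for j + l odd, ∫x²·sin(jπx/L)·sin(lπx/L) dx = (−1)^(j+l)·4jlL³/(π²(j² − l²)²); higher powers the same way via product-to-sum and parts.
State is unnormalized: ∫|φ|² dx = 2.7164, and ∫φ*·x²·φ dx = 3.3107, so ⟨x²⟩ = 3.3107 / 2.7164.
⟨x²⟩ = 1.2188.

1.219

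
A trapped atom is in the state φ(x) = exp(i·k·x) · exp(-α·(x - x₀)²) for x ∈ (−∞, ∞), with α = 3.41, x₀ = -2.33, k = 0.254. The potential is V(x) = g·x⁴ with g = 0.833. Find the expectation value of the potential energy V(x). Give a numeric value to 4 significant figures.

⟨V⟩ = ∫ V(x)·|φ|² dx / ∫|φ|² dx.
Gaussian moments (u = x − x₀): ∫u^(2j)·e^(−2αu²) du = (2j−1)!!/(4α)^j · √(π/(2α)), odd powers integrate to 0; here √(π/(2α)) = 0.67871.
State is unnormalized: ∫|φ|² dx = 0.67871, and ∫φ*·V(x)·φ dx = 18.022, so ⟨V⟩ = 18.022 / 0.67871.
⟨V⟩ = 26.554.

26.55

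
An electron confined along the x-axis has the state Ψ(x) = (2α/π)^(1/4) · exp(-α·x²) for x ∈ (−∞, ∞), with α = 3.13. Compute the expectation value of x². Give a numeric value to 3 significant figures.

0.0799

⟨x²⟩ = ∫ x²·|Ψ|² dx (integrals over the domain).
Gaussian moments: ∫x^(2j)·e^(−2αx²) dx = (2j−1)!!/(4α)^j · √(π/(2α)), odd powers integrate to 0; here √(π/(2α)) = 0.70842.
⟨x²⟩ = 0.079872.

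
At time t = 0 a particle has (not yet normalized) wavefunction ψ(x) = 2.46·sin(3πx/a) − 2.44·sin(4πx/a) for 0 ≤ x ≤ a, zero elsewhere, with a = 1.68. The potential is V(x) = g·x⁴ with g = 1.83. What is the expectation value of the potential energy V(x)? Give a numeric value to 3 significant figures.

⟨V⟩ = ∫ V(x)·|ψ|² dx / ∫|ψ|² dx.
On 0 ≤ x ≤ a (j ≠ l): ∫sin²(jπx/a) dx = a/2, ∫sin(jπx/a)·sin(lπx/a) dx = 0; diagonal moments ∫x·sin²(jπx/a) dx = a²/4, ∫x²·sin²(jπx/a) dx = a³·(1/6 − 1/(4j²π²)); cross terms ∫x·sin(jπx/a)·sin(lπx/a) dx = 0 for j + l even and −4jla²/(π²(j² − l²)²) for j + l odd, ∫x²·sin(jπx/a)·sin(lπx/a) dx = (−1)^(j+l)·4jla³/(π²(j² − l²)²); higher powers the same way via product-to-sum and parts.
State is unnormalized: ∫|ψ|² dx = 10.084, and ∫ψ*·V(x)·ψ dx = 50.282, so ⟨V⟩ = 50.282 / 10.084.
⟨V⟩ = 4.9861.

4.99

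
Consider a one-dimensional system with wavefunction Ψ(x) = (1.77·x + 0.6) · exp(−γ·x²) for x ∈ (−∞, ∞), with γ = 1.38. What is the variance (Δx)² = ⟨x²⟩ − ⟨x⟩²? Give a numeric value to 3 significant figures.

Compute ⟨x⟩ and ⟨x²⟩ separately, then (Δx)² = ⟨x²⟩ − ⟨x⟩².
Expand each integrand as polynomial × e^(−2γx²) and use ∫x^(2j)·e^(−2γx²) dx = (2j−1)!!/(4γ)^j · √(π/(2γ)), odd powers → 0; here √(π/(2γ)) = 1.0669.
Normalization: ∫|Ψ|² dx = 0.98960.
⟨x⟩ = 0.41484 and ⟨x²⟩ = 0.40286.
(Δx)² = 0.40286 − (0.41484)² = 0.23077.

0.231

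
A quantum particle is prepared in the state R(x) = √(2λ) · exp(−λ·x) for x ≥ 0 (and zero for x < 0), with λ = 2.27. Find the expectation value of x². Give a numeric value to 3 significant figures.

⟨x²⟩ = ∫ x²·|R|² dx (integrals over the domain).
Every integrand reduces to terms xʲ·e^(−2λx) on [0, ∞); use ∫₀^∞ xʲ·e^(−2λx) dx = j!/(2λ)^(j+1).
⟨x²⟩ = 0.097033.

0.0970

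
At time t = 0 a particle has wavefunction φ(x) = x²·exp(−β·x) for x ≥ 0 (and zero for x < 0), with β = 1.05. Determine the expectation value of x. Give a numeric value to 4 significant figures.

⟨x⟩ = ∫ x·|φ|² dx / ∫|φ|² dx (integrals over the domain).
Every integrand reduces to terms xʲ·e^(−2βx) on [0, ∞); use ∫₀^∞ xʲ·e^(−2βx) dx = j!/(2β)^(j+1).
State is unnormalized: ∫|φ|² dx = 0.58764, and ∫φ*·x·φ dx = 1.3992, so ⟨x⟩ = 1.3992 / 0.58764.
⟨x⟩ = 2.3810.

2.381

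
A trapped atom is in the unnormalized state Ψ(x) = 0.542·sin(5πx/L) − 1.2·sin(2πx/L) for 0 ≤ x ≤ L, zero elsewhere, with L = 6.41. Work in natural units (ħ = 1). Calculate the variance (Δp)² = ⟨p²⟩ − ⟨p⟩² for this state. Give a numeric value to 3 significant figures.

Compute ⟨p⟩ and ⟨p²⟩ separately; (Δp)² = ⟨p²⟩ − ⟨p⟩².
d²/dx² sin(jπx/L) = −(jπ/L)²·sin(jπx/L); on 0 ≤ x ≤ L, ∫sin²(jπx/L) dx = L/2 and ∫sin(jπx/L)·sin(lπx/L) dx = 0 for j ≠ l, so only diagonal terms survive in ∫|Ψ|² and ∫Ψ·Ψ″; ∫Ψ·Ψ′ dx = [Ψ²/2] between the walls = 0.
Normalization: ∫|Ψ|² dx = 5.5567.
⟨p⟩ = 0.0000 and ⟨p²⟩ = 1.8155.
(Δp)² = 1.8155 − (0.0000)² = 1.8155.

1.82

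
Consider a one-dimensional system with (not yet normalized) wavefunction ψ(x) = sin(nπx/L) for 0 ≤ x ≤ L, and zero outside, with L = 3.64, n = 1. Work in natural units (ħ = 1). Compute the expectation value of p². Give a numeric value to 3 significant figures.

0.745

p² ψ = −ħ² d²ψ/dx²; ⟨p²⟩ = −ħ² ∫ ψ*·ψ'' dx / ∫|ψ|² dx.
d/dx sin(nπx/L) = (nπ/L)·cos(nπx/L) and d²/dx² sin(nπx/L) = −(nπ/L)²·sin(nπx/L); on 0 ≤ x ≤ L, ∫sin²(nπx/L) dx = L/2 and ∫sin(nπx/L)·cos(nπx/L) dx = 0.
State is unnormalized: ∫|ψ|² dx = 1.8200, and ∫ψ*·(−ħ² ψ'') dx = 1.3557, so ⟨p²⟩ = 1.3557 / 1.8200.
⟨p²⟩ = 0.74490.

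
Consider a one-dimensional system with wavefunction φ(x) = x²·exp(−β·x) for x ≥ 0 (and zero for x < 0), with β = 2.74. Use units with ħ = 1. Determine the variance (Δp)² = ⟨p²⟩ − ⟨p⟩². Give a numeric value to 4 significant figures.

Compute ⟨p⟩ and ⟨p²⟩ separately; (Δp)² = ⟨p²⟩ − ⟨p⟩².
Differentiate x²·exp(−β·x) with the product rule; every integrand then reduces to terms xʲ·e^(−2βx) on [0, ∞), with ∫₀^∞ xʲ·e^(−2βx) dx = j!/(2β)^(j+1).
Normalization: ∫|φ|² dx = 0.0048563.
⟨p⟩ = 0.0000 and ⟨p²⟩ = 2.5025.
(Δp)² = 2.5025 − (0.0000)² = 2.5025.

2.503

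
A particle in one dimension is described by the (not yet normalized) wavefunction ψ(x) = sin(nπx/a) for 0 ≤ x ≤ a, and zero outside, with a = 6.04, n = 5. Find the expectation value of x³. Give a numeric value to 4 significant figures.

⟨x³⟩ = ∫ x³·|ψ|² dx / ∫|ψ|² dx (integrals over the domain).
With sin²θ = (1 − cos2θ)/2 on 0 ≤ x ≤ a: ∫sin²(nπx/a) dx = a/2, ∫x·sin²(nπx/a) dx = a²/4, ∫x²·sin²(nπx/a) dx = a³·(1/6 − 1/(4n²π²)); higher powers xᵏ the same way, integrating xᵏ·cos(2nπx/a) by parts.
State is unnormalized: ∫|ψ|² dx = 3.0200, and ∫ψ*·x³·ψ dx = 164.34, so ⟨x³⟩ = 164.34 / 3.0200.
⟨x³⟩ = 54.417.

54.42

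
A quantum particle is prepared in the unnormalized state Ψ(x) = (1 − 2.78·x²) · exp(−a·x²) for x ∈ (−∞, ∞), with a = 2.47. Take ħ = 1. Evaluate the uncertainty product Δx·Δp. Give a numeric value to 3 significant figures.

0.762

Δx = √(⟨x²⟩−⟨x⟩²), Δp = √(⟨p²⟩−⟨p⟩²).
Expand each integrand as polynomial × e^(−2ax²) and use ∫x^(2j)·e^(−2ax²) dx = (2j−1)!!/(4a)^j · √(π/(2a)), odd powers → 0; here √(π/(2a)) = 0.79746. Differentiate with the product rule, d/dx e^(−ax²) = −2ax·e^(−ax²).
Normalization: ∫|Ψ|² dx = 0.53810.
⟨x⟩ = 0.0000, ⟨x²⟩ = 0.074900 ⇒ Δx = 0.27368.
⟨p⟩ = 0.0000, ⟨p²⟩ = 7.7492 ⇒ Δp = 2.7837.
Δx·Δp = 0.76185.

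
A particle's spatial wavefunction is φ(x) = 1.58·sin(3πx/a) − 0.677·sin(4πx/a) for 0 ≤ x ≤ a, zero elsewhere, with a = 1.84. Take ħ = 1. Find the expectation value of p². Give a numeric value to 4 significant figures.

p² φ = −ħ² d²φ/dx²; ⟨p²⟩ = −ħ² ∫ φ*·φ'' dx / ∫|φ|² dx.
d²/dx² sin(jπx/a) = −(jπ/a)²·sin(jπx/a); on 0 ≤ x ≤ a, ∫sin²(jπx/a) dx = a/2 and ∫sin(jπx/a)·sin(lπx/a) dx = 0 for j ≠ l, so only diagonal terms survive in ∫|φ|² and ∫φ·φ″; ∫φ·φ′ dx = [φ²/2] between the walls = 0.
State is unnormalized: ∫|φ|² dx = 2.7184, and ∫φ*·(−ħ² φ'') dx = 79.925, so ⟨p²⟩ = 79.925 / 2.7184.
⟨p²⟩ = 29.402.

29.40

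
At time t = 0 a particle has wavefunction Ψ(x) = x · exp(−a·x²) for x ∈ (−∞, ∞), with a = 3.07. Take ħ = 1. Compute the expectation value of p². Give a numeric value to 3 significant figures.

p² Ψ = −ħ² d²Ψ/dx²; ⟨p²⟩ = −ħ² ∫ Ψ*·Ψ'' dx / ∫|Ψ|² dx.
Expand each integrand as polynomial × e^(−2ax²) and use ∫x^(2j)·e^(−2ax²) dx = (2j−1)!!/(4a)^j · √(π/(2a)), odd powers → 0; here √(π/(2a)) = 0.71530. Differentiate with the product rule, d/dx e^(−ax²) = −2ax·e^(−ax²).
State is unnormalized: ∫|Ψ|² dx = 0.058250, and ∫Ψ*·(−ħ² Ψ'') dx = 0.53648, so ⟨p²⟩ = 0.53648 / 0.058250.
⟨p²⟩ = 9.2100.

9.21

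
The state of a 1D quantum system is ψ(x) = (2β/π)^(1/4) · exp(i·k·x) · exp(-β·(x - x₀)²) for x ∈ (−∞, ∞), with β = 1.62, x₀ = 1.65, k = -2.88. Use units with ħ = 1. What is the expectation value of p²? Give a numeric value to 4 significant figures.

p² ψ = −ħ² d²ψ/dx²; ⟨p²⟩ = −ħ² ∫ ψ*·ψ'' dx.
Gaussian moments (u = x − x₀): ∫u^(2j)·e^(−2βu²) du = (2j−1)!!/(4β)^j · √(π/(2β)), odd powers integrate to 0; here √(π/(2β)) = 0.98470. Derivatives: ψ′ = (ik − 2βu)·ψ, ψ″ = ((ik − 2βu)² − 2β)·ψ; the odd-in-u pieces drop out.
⟨p²⟩ = 9.9144.

9.914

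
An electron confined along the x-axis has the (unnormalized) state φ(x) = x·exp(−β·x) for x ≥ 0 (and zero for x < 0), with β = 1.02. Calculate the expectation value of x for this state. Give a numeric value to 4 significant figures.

1.471

⟨x⟩ = ∫ x·|φ|² dx / ∫|φ|² dx (integrals over the domain).
Every integrand reduces to terms xʲ·e^(−2βx) on [0, ∞); use ∫₀^∞ xʲ·e^(−2βx) dx = j!/(2β)^(j+1).
State is unnormalized: ∫|φ|² dx = 0.23558, and ∫φ*·x·φ dx = 0.34644, so ⟨x⟩ = 0.34644 / 0.23558.
⟨x⟩ = 1.4706.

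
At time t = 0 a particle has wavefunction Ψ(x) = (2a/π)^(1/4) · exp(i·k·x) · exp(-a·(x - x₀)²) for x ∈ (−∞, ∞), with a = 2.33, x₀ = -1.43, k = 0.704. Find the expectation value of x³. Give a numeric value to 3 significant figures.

-3.38

⟨x³⟩ = ∫ x³·|Ψ|² dx (integrals over the domain).
Gaussian moments (u = x − x₀): ∫u^(2j)·e^(−2au²) du = (2j−1)!!/(4a)^j · √(π/(2a)), odd powers integrate to 0; here √(π/(2a)) = 0.82107.
⟨x³⟩ = -3.3845.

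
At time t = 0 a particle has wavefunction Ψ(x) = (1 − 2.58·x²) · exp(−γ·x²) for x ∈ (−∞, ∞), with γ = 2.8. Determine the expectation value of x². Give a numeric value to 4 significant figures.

0.05290

⟨x²⟩ = ∫ x²·|Ψ|² dx / ∫|Ψ|² dx (integrals over the domain).
Expand each integrand as polynomial × e^(−2γx²) and use ∫x^(2j)·e^(−2γx²) dx = (2j−1)!!/(4γ)^j · √(π/(2γ)), odd powers → 0; here √(π/(2γ)) = 0.74900.
State is unnormalized: ∫|Ψ|² dx = 0.52316, and ∫Ψ*·x²·Ψ dx = 0.027674, so ⟨x²⟩ = 0.027674 / 0.52316.
⟨x²⟩ = 0.052899.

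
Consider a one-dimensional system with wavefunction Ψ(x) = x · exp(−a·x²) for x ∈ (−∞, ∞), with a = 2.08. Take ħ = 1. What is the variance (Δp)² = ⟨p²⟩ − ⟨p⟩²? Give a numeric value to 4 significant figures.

6.240

Compute ⟨p⟩ and ⟨p²⟩ separately; (Δp)² = ⟨p²⟩ − ⟨p⟩².
Expand each integrand as polynomial × e^(−2ax²) and use ∫x^(2j)·e^(−2ax²) dx = (2j−1)!!/(4a)^j · √(π/(2a)), odd powers → 0; here √(π/(2a)) = 0.86902. Differentiate with the product rule, d/dx e^(−ax²) = −2ax·e^(−ax²).
Normalization: ∫|Ψ|² dx = 0.10445.
⟨p⟩ = 0.0000 and ⟨p²⟩ = 6.2400.
(Δp)² = 6.2400 − (0.0000)² = 6.2400.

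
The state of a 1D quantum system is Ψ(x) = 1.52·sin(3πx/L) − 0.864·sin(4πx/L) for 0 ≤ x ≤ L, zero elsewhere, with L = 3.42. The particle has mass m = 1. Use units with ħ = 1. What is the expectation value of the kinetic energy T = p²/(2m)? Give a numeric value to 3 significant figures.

4.52

T = −(ħ²/2m) d²/dx², so ⟨T⟩ = −(ħ²/2m) ∫ Ψ*·Ψ'' dx / ∫|Ψ|² dx; with m = 1.
d²/dx² sin(jπx/L) = −(jπ/L)²·sin(jπx/L); on 0 ≤ x ≤ L, ∫sin²(jπx/L) dx = L/2 and ∫sin(jπx/L)·sin(lπx/L) dx = 0 for j ≠ l, so only diagonal terms survive in ∫|Ψ|² and ∫Ψ·Ψ″; ∫Ψ·Ψ′ dx = [Ψ²/2] between the walls = 0.
State is unnormalized: ∫|Ψ|² dx = 5.2273, and ∫Ψ*·(−ħ²/2m · Ψ'') dx = 23.619, so ⟨T⟩ = 23.619 / 5.2273.
⟨T⟩ = 4.5184.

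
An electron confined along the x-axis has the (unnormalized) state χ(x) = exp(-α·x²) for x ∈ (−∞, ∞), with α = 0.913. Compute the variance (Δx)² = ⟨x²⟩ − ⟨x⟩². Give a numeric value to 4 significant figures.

Compute ⟨x⟩ and ⟨x²⟩ separately, then (Δx)² = ⟨x²⟩ − ⟨x⟩².
Gaussian moments: ∫x^(2j)·e^(−2αx²) dx = (2j−1)!!/(4α)^j · √(π/(2α)), odd powers integrate to 0; here √(π/(2α)) = 1.3117.
Normalization: ∫|χ|² dx = 1.3117.
⟨x⟩ = 0.0000 and ⟨x²⟩ = 0.27382.
(Δx)² = 0.27382 − (0.0000)² = 0.27382.

0.2738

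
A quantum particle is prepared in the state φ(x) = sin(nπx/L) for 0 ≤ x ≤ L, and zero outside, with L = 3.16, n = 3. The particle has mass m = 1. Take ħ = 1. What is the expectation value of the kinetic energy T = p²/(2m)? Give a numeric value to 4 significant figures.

4.448

T = −(ħ²/2m) d²/dx², so ⟨T⟩ = −(ħ²/2m) ∫ φ*·φ'' dx / ∫|φ|² dx; with m = 1.
d/dx sin(nπx/L) = (nπ/L)·cos(nπx/L) and d²/dx² sin(nπx/L) = −(nπ/L)²·sin(nπx/L); on 0 ≤ x ≤ L, ∫sin²(nπx/L) dx = L/2 and ∫sin(nπx/L)·cos(nπx/L) dx = 0.
State is unnormalized: ∫|φ|² dx = 1.5800, and ∫φ*·(−ħ²/2m · φ'') dx = 7.0274, so ⟨T⟩ = 7.0274 / 1.5800.
⟨T⟩ = 4.4477.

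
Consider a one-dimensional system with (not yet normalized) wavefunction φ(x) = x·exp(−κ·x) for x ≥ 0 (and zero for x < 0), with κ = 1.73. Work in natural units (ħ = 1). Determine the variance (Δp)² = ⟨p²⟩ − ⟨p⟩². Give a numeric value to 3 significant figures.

2.99

Compute ⟨p⟩ and ⟨p²⟩ separately; (Δp)² = ⟨p²⟩ − ⟨p⟩².
Differentiate x·exp(−κ·x) with the product rule; every integrand then reduces to terms xʲ·e^(−2κx) on [0, ∞), with ∫₀^∞ xʲ·e^(−2κx) dx = j!/(2κ)^(j+1).
Normalization: ∫|φ|² dx = 0.048284.
⟨p⟩ = 0.0000 and ⟨p²⟩ = 2.9929.
(Δp)² = 2.9929 − (0.0000)² = 2.9929.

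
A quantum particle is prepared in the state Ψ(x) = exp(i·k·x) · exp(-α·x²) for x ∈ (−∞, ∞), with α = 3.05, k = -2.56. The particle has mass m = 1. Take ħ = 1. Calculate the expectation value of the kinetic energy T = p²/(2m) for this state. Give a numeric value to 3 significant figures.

T = −(ħ²/2m) d²/dx², so ⟨T⟩ = −(ħ²/2m) ∫ Ψ*·Ψ'' dx / ∫|Ψ|² dx; with m = 1.
Gaussian moments: ∫x^(2j)·e^(−2αx²) dx = (2j−1)!!/(4α)^j · √(π/(2α)), odd powers integrate to 0; here √(π/(2α)) = 0.71765. Derivatives: Ψ′ = (ik − 2αx)·Ψ, Ψ″ = ((ik − 2αx)² − 2α)·Ψ; the odd-in-x pieces drop out.
State is unnormalized: ∫|Ψ|² dx = 0.71765, and ∫Ψ*·(−ħ²/2m · Ψ'') dx = 3.4460, so ⟨T⟩ = 3.4460 / 0.71765.
⟨T⟩ = 4.8018.

4.80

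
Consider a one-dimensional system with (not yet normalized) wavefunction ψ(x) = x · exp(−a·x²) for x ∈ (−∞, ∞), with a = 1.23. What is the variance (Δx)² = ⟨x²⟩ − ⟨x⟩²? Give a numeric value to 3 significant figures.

Compute ⟨x⟩ and ⟨x²⟩ separately, then (Δx)² = ⟨x²⟩ − ⟨x⟩².
Expand each integrand as polynomial × e^(−2ax²) and use ∫x^(2j)·e^(−2ax²) dx = (2j−1)!!/(4a)^j · √(π/(2a)), odd powers → 0; here √(π/(2a)) = 1.1301.
Normalization: ∫|ψ|² dx = 0.22969.
⟨x⟩ = 0.0000 and ⟨x²⟩ = 0.60976.
(Δx)² = 0.60976 − (0.0000)² = 0.60976.

0.610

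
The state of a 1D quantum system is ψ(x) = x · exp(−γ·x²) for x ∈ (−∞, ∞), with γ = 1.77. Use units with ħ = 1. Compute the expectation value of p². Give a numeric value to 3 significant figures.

5.31

p² ψ = −ħ² d²ψ/dx²; ⟨p²⟩ = −ħ² ∫ ψ*·ψ'' dx / ∫|ψ|² dx.
Expand each integrand as polynomial × e^(−2γx²) and use ∫x^(2j)·e^(−2γx²) dx = (2j−1)!!/(4γ)^j · √(π/(2γ)), odd powers → 0; here √(π/(2γ)) = 0.94205. Differentiate with the product rule, d/dx e^(−γx²) = −2γx·e^(−γx²).
State is unnormalized: ∫|ψ|² dx = 0.13306, and ∫ψ*·(−ħ² ψ'') dx = 0.70654, so ⟨p²⟩ = 0.70654 / 0.13306.
⟨p²⟩ = 5.3100.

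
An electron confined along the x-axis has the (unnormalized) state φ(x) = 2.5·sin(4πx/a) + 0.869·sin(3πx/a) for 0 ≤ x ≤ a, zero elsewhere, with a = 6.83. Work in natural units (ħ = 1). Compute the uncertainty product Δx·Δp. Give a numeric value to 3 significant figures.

3.12

Δx = √(⟨x²⟩−⟨x⟩²), Δp = √(⟨p²⟩−⟨p⟩²).
On 0 ≤ x ≤ a (j ≠ l): ∫sin²(jπx/a) dx = a/2, ∫sin(jπx/a)·sin(lπx/a) dx = 0; diagonal moments ∫x·sin²(jπx/a) dx = a²/4, ∫x²·sin²(jπx/a) dx = a³·(1/6 − 1/(4j²π²)); cross terms ∫x·sin(jπx/a)·sin(lπx/a) dx = 0 for j + l even and −4jla²/(π²(j² − l²)²) for j + l odd, ∫x²·sin(jπx/a)·sin(lπx/a) dx = (−1)^(j+l)·4jla³/(π²(j² − l²)²); higher powers the same way via product-to-sum and parts. d²/dx² sin(jπx/a) = −(jπ/a)²·sin(jπx/a); on 0 ≤ x ≤ a, ∫sin²(jπx/a) dx = a/2 and ∫sin(jπx/a)·sin(lπx/a) dx = 0 for j ≠ l, so only diagonal terms survive in ∫|φ|² and ∫φ·φ″; ∫φ·φ′ dx = [φ²/2] between the walls = 0.
Normalization: ∫|φ|² dx = 23.923.
⟨x⟩ = 2.5741, ⟨x²⟩ = 9.6459 ⇒ Δx = 1.7379.
⟨p⟩ = 0.0000, ⟨p²⟩ = 3.2255 ⇒ Δp = 1.7960.
Δx·Δp = 3.1211.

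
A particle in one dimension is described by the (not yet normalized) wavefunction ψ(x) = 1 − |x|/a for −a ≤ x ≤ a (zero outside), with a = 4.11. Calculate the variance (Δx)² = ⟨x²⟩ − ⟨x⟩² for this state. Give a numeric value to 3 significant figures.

1.69

Compute ⟨x⟩ and ⟨x²⟩ separately, then (Δx)² = ⟨x²⟩ − ⟨x⟩².
ψ is even, so ∫ over [−a, a] = 2∫₀ᵃ with ψ = 1 − x/a there: ∫₀ᵃ (1 − x/a)² dx = a/3, ∫₀ᵃ x²(1 − x/a)² dx = a³/30, ∫₀ᵃ x⁴(1 − x/a)² dx = a⁵/105.
Normalization: ∫|ψ|² dx = 2.7400.
⟨x⟩ = 0.0000 and ⟨x²⟩ = 1.6892.
(Δx)² = 1.6892 − (0.0000)² = 1.6892.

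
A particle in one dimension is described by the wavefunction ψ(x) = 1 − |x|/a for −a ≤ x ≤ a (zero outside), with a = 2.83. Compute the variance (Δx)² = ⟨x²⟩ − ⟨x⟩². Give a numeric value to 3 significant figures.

Compute ⟨x⟩ and ⟨x²⟩ separately, then (Δx)² = ⟨x²⟩ − ⟨x⟩².
ψ is even, so ∫ over [−a, a] = 2∫₀ᵃ with ψ = 1 − x/a there: ∫₀ᵃ (1 − x/a)² dx = a/3, ∫₀ᵃ x²(1 − x/a)² dx = a³/30, ∫₀ᵃ x⁴(1 − x/a)² dx = a⁵/105.
Normalization: ∫|ψ|² dx = 1.8867.
⟨x⟩ = 0.0000 and ⟨x²⟩ = 0.80089.
(Δx)² = 0.80089 − (0.0000)² = 0.80089.

0.801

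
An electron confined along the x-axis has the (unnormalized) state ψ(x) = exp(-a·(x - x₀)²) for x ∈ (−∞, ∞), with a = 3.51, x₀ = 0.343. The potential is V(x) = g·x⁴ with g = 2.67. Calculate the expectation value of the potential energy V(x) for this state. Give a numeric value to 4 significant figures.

0.2118

⟨V⟩ = ∫ V(x)·|ψ|² dx / ∫|ψ|² dx.
Gaussian moments (u = x − x₀): ∫u^(2j)·e^(−2au²) du = (2j−1)!!/(4a)^j · √(π/(2a)), odd powers integrate to 0; here √(π/(2a)) = 0.66897.
State is unnormalized: ∫|ψ|² dx = 0.66897, and ∫ψ*·V(x)·ψ dx = 0.14171, so ⟨V⟩ = 0.14171 / 0.66897.
⟨V⟩ = 0.21183.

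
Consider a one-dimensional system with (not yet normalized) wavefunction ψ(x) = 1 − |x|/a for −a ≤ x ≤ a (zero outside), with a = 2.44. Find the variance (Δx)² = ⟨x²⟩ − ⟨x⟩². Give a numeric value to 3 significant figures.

Compute ⟨x⟩ and ⟨x²⟩ separately, then (Δx)² = ⟨x²⟩ − ⟨x⟩².
ψ is even, so ∫ over [−a, a] = 2∫₀ᵃ with ψ = 1 − x/a there: ∫₀ᵃ (1 − x/a)² dx = a/3, ∫₀ᵃ x²(1 − x/a)² dx = a³/30, ∫₀ᵃ x⁴(1 − x/a)² dx = a⁵/105.
Normalization: ∫|ψ|² dx = 1.6267.
⟨x⟩ = 0.0000 and ⟨x²⟩ = 0.59536.
(Δx)² = 0.59536 − (0.0000)² = 0.59536.

0.595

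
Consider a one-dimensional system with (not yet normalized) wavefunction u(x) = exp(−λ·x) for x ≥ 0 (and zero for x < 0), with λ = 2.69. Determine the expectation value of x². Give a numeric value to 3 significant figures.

⟨x²⟩ = ∫ x²·|u|² dx / ∫|u|² dx (integrals over the domain).
Every integrand reduces to terms xʲ·e^(−2λx) on [0, ∞); use ∫₀^∞ xʲ·e^(−2λx) dx = j!/(2λ)^(j+1).
State is unnormalized: ∫|u|² dx = 0.18587, and ∫u*·x²·u dx = 0.012843, so ⟨x²⟩ = 0.012843 / 0.18587.
⟨x²⟩ = 0.069098.

0.0691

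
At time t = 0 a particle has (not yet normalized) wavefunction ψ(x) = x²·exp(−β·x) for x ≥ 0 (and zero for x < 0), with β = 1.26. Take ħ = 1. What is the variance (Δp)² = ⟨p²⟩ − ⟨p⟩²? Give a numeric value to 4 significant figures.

0.5292

Compute ⟨p⟩ and ⟨p²⟩ separately; (Δp)² = ⟨p²⟩ − ⟨p⟩².
Differentiate x²·exp(−β·x) with the product rule; every integrand then reduces to terms xʲ·e^(−2βx) on [0, ∞), with ∫₀^∞ xʲ·e^(−2βx) dx = j!/(2β)^(j+1).
Normalization: ∫|ψ|² dx = 0.23616.
⟨p⟩ = 0.0000 and ⟨p²⟩ = 0.52920.
(Δp)² = 0.52920 − (0.0000)² = 0.52920.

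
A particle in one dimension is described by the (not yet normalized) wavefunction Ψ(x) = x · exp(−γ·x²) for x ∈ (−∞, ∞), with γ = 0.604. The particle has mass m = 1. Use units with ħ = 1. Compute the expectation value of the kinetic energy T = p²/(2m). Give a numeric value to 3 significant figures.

T = −(ħ²/2m) d²/dx², so ⟨T⟩ = −(ħ²/2m) ∫ Ψ*·Ψ'' dx / ∫|Ψ|² dx; with m = 1.
Expand each integrand as polynomial × e^(−2γx²) and use ∫x^(2j)·e^(−2γx²) dx = (2j−1)!!/(4γ)^j · √(π/(2γ)), odd powers → 0; here √(π/(2γ)) = 1.6127. Differentiate with the product rule, d/dx e^(−γx²) = −2γx·e^(−γx²).
State is unnormalized: ∫|Ψ|² dx = 0.66749, and ∫Ψ*·(−ħ²/2m · Ψ'') dx = 0.60475, so ⟨T⟩ = 0.60475 / 0.66749.
⟨T⟩ = 0.90600.

0.906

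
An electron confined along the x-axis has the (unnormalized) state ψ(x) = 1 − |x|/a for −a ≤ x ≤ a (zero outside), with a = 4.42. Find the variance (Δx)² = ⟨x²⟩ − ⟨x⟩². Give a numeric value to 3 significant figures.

1.95

Compute ⟨x⟩ and ⟨x²⟩ separately, then (Δx)² = ⟨x²⟩ − ⟨x⟩².
ψ is even, so ∫ over [−a, a] = 2∫₀ᵃ with ψ = 1 − x/a there: ∫₀ᵃ (1 − x/a)² dx = a/3, ∫₀ᵃ x²(1 − x/a)² dx = a³/30, ∫₀ᵃ x⁴(1 − x/a)² dx = a⁵/105.
Normalization: ∫|ψ|² dx = 2.9467.
⟨x⟩ = 0.0000 and ⟨x²⟩ = 1.9536.
(Δx)² = 1.9536 − (0.0000)² = 1.9536.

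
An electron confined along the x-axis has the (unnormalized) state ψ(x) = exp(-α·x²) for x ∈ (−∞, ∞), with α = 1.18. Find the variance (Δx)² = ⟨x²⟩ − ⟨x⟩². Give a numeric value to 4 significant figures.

Compute ⟨x⟩ and ⟨x²⟩ separately, then (Δx)² = ⟨x²⟩ − ⟨x⟩².
Gaussian moments: ∫x^(2j)·e^(−2αx²) dx = (2j−1)!!/(4α)^j · √(π/(2α)), odd powers integrate to 0; here √(π/(2α)) = 1.1538.
Normalization: ∫|ψ|² dx = 1.1538.
⟨x⟩ = 0.0000 and ⟨x²⟩ = 0.21186.
(Δx)² = 0.21186 − (0.0000)² = 0.21186.

0.2119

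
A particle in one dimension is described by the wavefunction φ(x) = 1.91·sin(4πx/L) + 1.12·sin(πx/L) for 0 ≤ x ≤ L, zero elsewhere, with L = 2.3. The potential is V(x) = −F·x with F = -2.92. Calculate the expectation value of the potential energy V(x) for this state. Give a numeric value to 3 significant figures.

⟨V⟩ = ∫ V(x)·|φ|² dx / ∫|φ|² dx.
On 0 ≤ x ≤ L (j ≠ l): ∫sin²(jπx/L) dx = L/2, ∫sin(jπx/L)·sin(lπx/L) dx = 0; diagonal moments ∫x·sin²(jπx/L) dx = L²/4, ∫x²·sin²(jπx/L) dx = L³·(1/6 − 1/(4j²π²)); cross terms ∫x·sin(jπx/L)·sin(lπx/L) dx = 0 for j + l even and −4jlL²/(π²(j² − l²)²) for j + l odd, ∫x²·sin(jπx/L)·sin(lπx/L) dx = (−1)^(j+l)·4jlL³/(π²(j² − l²)²); higher powers the same way via product-to-sum and parts.
State is unnormalized: ∫|φ|² dx = 5.6379, and ∫φ*·V(x)·φ dx = 18.456, so ⟨V⟩ = 18.456 / 5.6379.
⟨V⟩ = 3.2735.

3.27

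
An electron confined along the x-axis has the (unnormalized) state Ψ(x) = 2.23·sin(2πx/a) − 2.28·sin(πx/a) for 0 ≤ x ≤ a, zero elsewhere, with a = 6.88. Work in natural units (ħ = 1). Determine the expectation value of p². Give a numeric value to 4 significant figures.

0.5143

p² Ψ = −ħ² d²Ψ/dx²; ⟨p²⟩ = −ħ² ∫ Ψ*·Ψ'' dx / ∫|Ψ|² dx.
d²/dx² sin(jπx/a) = −(jπ/a)²·sin(jπx/a); on 0 ≤ x ≤ a, ∫sin²(jπx/a) dx = a/2 and ∫sin(jπx/a)·sin(lπx/a) dx = 0 for j ≠ l, so only diagonal terms survive in ∫|Ψ|² and ∫Ψ·Ψ″; ∫Ψ·Ψ′ dx = [Ψ²/2] between the walls = 0.
State is unnormalized: ∫|Ψ|² dx = 34.989, and ∫Ψ*·(−ħ² Ψ'') dx = 17.996, so ⟨p²⟩ = 17.996 / 34.989.
⟨p²⟩ = 0.51434.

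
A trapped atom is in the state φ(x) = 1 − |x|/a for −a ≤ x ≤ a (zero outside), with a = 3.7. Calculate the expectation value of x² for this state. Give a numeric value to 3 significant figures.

1.37

⟨x²⟩ = ∫ x²·|φ|² dx / ∫|φ|² dx (integrals over the domain).
φ is even, so ∫ over [−a, a] = 2∫₀ᵃ with φ = 1 − x/a there: ∫₀ᵃ (1 − x/a)² dx = a/3, ∫₀ᵃ x²(1 − x/a)² dx = a³/30, ∫₀ᵃ x⁴(1 − x/a)² dx = a⁵/105.
State is unnormalized: ∫|φ|² dx = 2.4667, and ∫φ*·x²·φ dx = 3.3769, so ⟨x²⟩ = 3.3769 / 2.4667.
⟨x²⟩ = 1.3690.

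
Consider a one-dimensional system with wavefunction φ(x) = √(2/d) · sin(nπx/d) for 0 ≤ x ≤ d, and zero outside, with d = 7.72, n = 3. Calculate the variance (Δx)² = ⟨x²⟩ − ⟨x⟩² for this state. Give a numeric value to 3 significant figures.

Compute ⟨x⟩ and ⟨x²⟩ separately, then (Δx)² = ⟨x²⟩ − ⟨x⟩².
With sin²θ = (1 − cos2θ)/2 on 0 ≤ x ≤ d: ∫sin²(nπx/d) dx = d/2, ∫x·sin²(nπx/d) dx = d²/4, ∫x²·sin²(nπx/d) dx = d³·(1/6 − 1/(4n²π²)); higher powers xᵏ the same way, integrating xᵏ·cos(2nπx/d) by parts.
⟨x⟩ = 3.8600 and ⟨x²⟩ = 19.531.
(Δx)² = 19.531 − (3.8600)² = 4.6311.

4.63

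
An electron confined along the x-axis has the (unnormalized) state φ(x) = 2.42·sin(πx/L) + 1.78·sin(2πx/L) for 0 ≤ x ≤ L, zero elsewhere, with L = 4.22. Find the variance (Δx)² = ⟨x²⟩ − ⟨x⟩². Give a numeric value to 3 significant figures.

Compute ⟨x⟩ and ⟨x²⟩ separately, then (Δx)² = ⟨x²⟩ − ⟨x⟩².
On 0 ≤ x ≤ L (j ≠ l): ∫sin²(jπx/L) dx = L/2, ∫sin(jπx/L)·sin(lπx/L) dx = 0; diagonal moments ∫x·sin²(jπx/L) dx = L²/4, ∫x²·sin²(jπx/L) dx = L³·(1/6 − 1/(4j²π²)); cross terms ∫x·sin(jπx/L)·sin(lπx/L) dx = 0 for j + l even and −4jlL²/(π²(j² − l²)²) for j + l odd, ∫x²·sin(jπx/L)·sin(lπx/L) dx = (−1)^(j+l)·4jlL³/(π²(j² − l²)²); higher powers the same way via product-to-sum and parts.
Normalization: ∫|φ|² dx = 19.042.
⟨x⟩ = 1.3844 and ⟨x²⟩ = 2.2093.
(Δx)² = 2.2093 − (1.3844)² = 0.29286.

0.293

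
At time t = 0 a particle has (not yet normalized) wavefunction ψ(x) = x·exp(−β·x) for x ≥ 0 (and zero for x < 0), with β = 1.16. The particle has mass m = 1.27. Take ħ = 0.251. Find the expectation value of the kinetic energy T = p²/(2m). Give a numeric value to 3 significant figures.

0.0334

T = −(ħ²/2m) d²/dx², so ⟨T⟩ = −(ħ²/2m) ∫ ψ*·ψ'' dx / ∫|ψ|² dx; with m = 1.27.
Differentiate x·exp(−β·x) with the product rule; every integrand then reduces to terms xʲ·e^(−2βx) on [0, ∞), with ∫₀^∞ xʲ·e^(−2βx) dx = j!/(2β)^(j+1).
State is unnormalized: ∫|ψ|² dx = 0.16016, and ∫ψ*·(−ħ²/2m · ψ'') dx = 0.0053456, so ⟨T⟩ = 0.0053456 / 0.16016.
⟨T⟩ = 0.033376.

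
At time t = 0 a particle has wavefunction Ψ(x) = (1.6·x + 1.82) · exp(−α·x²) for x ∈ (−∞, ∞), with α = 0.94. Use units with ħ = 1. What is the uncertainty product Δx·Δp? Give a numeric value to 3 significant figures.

0.510

Δx = √(⟨x²⟩−⟨x⟩²), Δp = √(⟨p²⟩−⟨p⟩²).
Expand each integrand as polynomial × e^(−2αx²) and use ∫x^(2j)·e^(−2αx²) dx = (2j−1)!!/(4α)^j · √(π/(2α)), odd powers → 0; here √(π/(2α)) = 1.2927. Differentiate with the product rule, d/dx e^(−αx²) = −2αx·e^(−αx²).
Normalization: ∫|Ψ|² dx = 5.1621.
⟨x⟩ = 0.38789, ⟨x²⟩ = 0.35665 ⇒ Δx = 0.45408.
⟨p⟩ = 0.0000, ⟨p²⟩ = 1.2605 ⇒ Δp = 1.1227.
Δx·Δp = 0.50982.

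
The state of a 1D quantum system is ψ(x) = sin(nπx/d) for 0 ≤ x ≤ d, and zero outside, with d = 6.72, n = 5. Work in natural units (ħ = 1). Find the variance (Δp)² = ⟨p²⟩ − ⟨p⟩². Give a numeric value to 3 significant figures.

Compute ⟨p⟩ and ⟨p²⟩ separately; (Δp)² = ⟨p²⟩ − ⟨p⟩².
d/dx sin(nπx/d) = (nπ/d)·cos(nπx/d) and d²/dx² sin(nπx/d) = −(nπ/d)²·sin(nπx/d); on 0 ≤ x ≤ d, ∫sin²(nπx/d) dx = d/2 and ∫sin(nπx/d)·cos(nπx/d) dx = 0.
Normalization: ∫|ψ|² dx = 3.3600.
⟨p⟩ = 0.0000 and ⟨p²⟩ = 5.4639.
(Δp)² = 5.4639 − (0.0000)² = 5.4639.

5.46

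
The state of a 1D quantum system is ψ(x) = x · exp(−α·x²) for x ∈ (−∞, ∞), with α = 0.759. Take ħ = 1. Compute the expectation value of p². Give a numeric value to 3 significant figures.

2.28

p² ψ = −ħ² d²ψ/dx²; ⟨p²⟩ = −ħ² ∫ ψ*·ψ'' dx / ∫|ψ|² dx.
Expand each integrand as polynomial × e^(−2αx²) and use ∫x^(2j)·e^(−2αx²) dx = (2j−1)!!/(4α)^j · √(π/(2α)), odd powers → 0; here √(π/(2α)) = 1.4386. Differentiate with the product rule, d/dx e^(−αx²) = −2αx·e^(−αx²).
State is unnormalized: ∫|ψ|² dx = 0.47385, and ∫ψ*·(−ħ² ψ'') dx = 1.0789, so ⟨p²⟩ = 1.0789 / 0.47385.
⟨p²⟩ = 2.2770.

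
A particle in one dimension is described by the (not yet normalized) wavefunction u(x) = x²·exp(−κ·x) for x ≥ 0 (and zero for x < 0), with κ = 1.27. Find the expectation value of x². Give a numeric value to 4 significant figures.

⟨x²⟩ = ∫ x²·|u|² dx / ∫|u|² dx (integrals over the domain).
Every integrand reduces to terms xʲ·e^(−2κx) on [0, ∞); use ∫₀^∞ xʲ·e^(−2κx) dx = j!/(2κ)^(j+1).
State is unnormalized: ∫|u|² dx = 0.22701, and ∫u*·x²·u dx = 1.0556, so ⟨x²⟩ = 1.0556 / 0.22701.
⟨x²⟩ = 4.6500.

4.650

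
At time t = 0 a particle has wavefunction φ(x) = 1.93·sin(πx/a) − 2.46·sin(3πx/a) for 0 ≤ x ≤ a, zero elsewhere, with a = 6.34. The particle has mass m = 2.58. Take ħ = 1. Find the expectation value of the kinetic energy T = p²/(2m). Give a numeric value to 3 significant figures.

T = −(ħ²/2m) d²/dx², so ⟨T⟩ = −(ħ²/2m) ∫ φ*·φ'' dx / ∫|φ|² dx; with m = 2.58.
d²/dx² sin(jπx/a) = −(jπ/a)²·sin(jπx/a); on 0 ≤ x ≤ a, ∫sin²(jπx/a) dx = a/2 and ∫sin(jπx/a)·sin(lπx/a) dx = 0 for j ≠ l, so only diagonal terms survive in ∫|φ|² and ∫φ·φ″; ∫φ·φ′ dx = [φ²/2] between the walls = 0.
State is unnormalized: ∫|φ|² dx = 30.992, and ∫φ*·(−ħ²/2m · φ'') dx = 8.7776, so ⟨T⟩ = 8.7776 / 30.992.
⟨T⟩ = 0.28322.

0.283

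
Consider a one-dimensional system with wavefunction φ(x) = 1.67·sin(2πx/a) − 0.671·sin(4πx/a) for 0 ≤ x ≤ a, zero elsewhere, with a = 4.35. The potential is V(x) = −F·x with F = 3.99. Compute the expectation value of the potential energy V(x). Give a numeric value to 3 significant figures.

-8.68

⟨V⟩ = ∫ V(x)·|φ|² dx / ∫|φ|² dx.
On 0 ≤ x ≤ a (j ≠ l): ∫sin²(jπx/a) dx = a/2, ∫sin(jπx/a)·sin(lπx/a) dx = 0; diagonal moments ∫x·sin²(jπx/a) dx = a²/4, ∫x²·sin²(jπx/a) dx = a³·(1/6 − 1/(4j²π²)); cross terms ∫x·sin(jπx/a)·sin(lπx/a) dx = 0 for j + l even and −4jla²/(π²(j² − l²)²) for j + l odd, ∫x²·sin(jπx/a)·sin(lπx/a) dx = (−1)^(j+l)·4jla³/(π²(j² − l²)²); higher powers the same way via product-to-sum and parts.
State is unnormalized: ∫|φ|² dx = 7.0451, and ∫φ*·V(x)·φ dx = -61.139, so ⟨V⟩ = -61.139 / 7.0451.
⟨V⟩ = -8.6783.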